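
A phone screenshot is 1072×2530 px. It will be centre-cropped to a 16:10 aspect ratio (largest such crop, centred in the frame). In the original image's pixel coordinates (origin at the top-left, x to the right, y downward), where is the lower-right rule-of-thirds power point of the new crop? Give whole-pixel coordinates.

1072/2530 < 16/10, so the 16:10 crop keeps the full width 1072 and trims height to 1072 × 10/16 = 670.00 px.
Top offset = (2530 − 670.00)/2 = 930.00 px; left offset = 0.
Lower-right is two-thirds across and two-thirds down within the crop:
x = 0.00 + 2 × 1072.00/3 ≈ 715; y = 930.00 + 2 × 670.00/3 ≈ 1377.

x = 715 px, y = 1377 px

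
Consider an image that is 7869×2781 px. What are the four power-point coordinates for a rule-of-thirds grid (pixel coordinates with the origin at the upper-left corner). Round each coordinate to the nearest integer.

(2623, 927), (5246, 927), (2623, 1854), (5246, 1854)

One third of 7869 is 2623; one third of 2781 is 927.
Vertical third lines at x = 2623 and x = 5246; horizontal third lines at y = 927 and y = 1854.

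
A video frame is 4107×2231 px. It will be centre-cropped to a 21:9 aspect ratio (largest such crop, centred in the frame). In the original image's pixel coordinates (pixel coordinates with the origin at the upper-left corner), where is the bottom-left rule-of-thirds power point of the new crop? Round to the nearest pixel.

4107/2231 < 21/9, so the 21:9 crop keeps the full width 4107 and trims height to 4107 × 9/21 = 1760.14 px.
Top offset = (2231 − 1760.14)/2 = 235.43 px; left offset = 0.
Bottom-left is one-third across and two-thirds down within the crop:
x = 0.00 + 1 × 4107.00/3 ≈ 1369; y = 235.43 + 2 × 1760.14/3 ≈ 1409.

x = 1369 px, y = 1409 px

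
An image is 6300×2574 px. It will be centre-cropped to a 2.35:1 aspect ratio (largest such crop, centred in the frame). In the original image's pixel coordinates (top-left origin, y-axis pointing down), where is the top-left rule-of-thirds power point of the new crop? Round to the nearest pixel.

6300/2574 > 2.35/1, so the 2.35:1 crop keeps the full height 2574 and trims width to 2574 × 2.35/1 = 6048.90 px.
Left offset = (6300 − 6048.90)/2 = 125.55 px; top offset = 0.
Top-left is one-third across and one-third down within the crop:
x = 125.55 + 1 × 6048.90/3 ≈ 2142; y = 0.00 + 1 × 2574.00/3 ≈ 858.

(2142, 858)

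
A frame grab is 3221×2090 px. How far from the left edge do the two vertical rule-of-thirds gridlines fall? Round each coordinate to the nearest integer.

x = 1074 px and x = 2147 px

3221 / 3 = 1073.67, so the vertical lines sit at one and two thirds of 3221.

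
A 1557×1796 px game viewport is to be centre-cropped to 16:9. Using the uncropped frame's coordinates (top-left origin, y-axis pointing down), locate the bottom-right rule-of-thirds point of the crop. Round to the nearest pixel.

x = 1038 px, y = 1044 px

1557/1796 < 16/9, so the 16:9 crop keeps the full width 1557 and trims height to 1557 × 9/16 = 875.81 px.
Top offset = (1796 − 875.81)/2 = 460.09 px; left offset = 0.
Bottom-right is two-thirds across and two-thirds down within the crop:
x = 0.00 + 2 × 1557.00/3 ≈ 1038; y = 460.09 + 2 × 875.81/3 ≈ 1044.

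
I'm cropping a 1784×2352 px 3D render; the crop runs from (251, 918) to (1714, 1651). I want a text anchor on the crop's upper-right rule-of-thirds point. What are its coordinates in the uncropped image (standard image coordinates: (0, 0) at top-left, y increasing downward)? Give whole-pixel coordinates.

(1226, 1162)

Crop width = 1714 − 251 = 1463 px; one third is 487.67 px.
Crop height = 1651 − 918 = 733 px; one third is 244.33 px.
The upper-right point is two-thirds across and one-third down within the crop:
x = 251 + 2 × 487.67 ≈ 1226; y = 918 + 1 × 244.33 ≈ 1162.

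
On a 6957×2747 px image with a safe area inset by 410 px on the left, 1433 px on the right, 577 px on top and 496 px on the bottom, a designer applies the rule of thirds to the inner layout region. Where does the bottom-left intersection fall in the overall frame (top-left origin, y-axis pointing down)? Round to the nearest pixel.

(2115, 1693)

Content width = 6957 − 410 − 1433 = 5114 px; content height = 2747 − 577 − 496 = 1674 px.
Bottom-left is one-third across and two-thirds down within the inner layout region.
x = 410 + 1 × 5114/3 = 410 + 1704.67 ≈ 2115
y = 577 + 2 × 1674/3 = 577 + 1116.00 ≈ 1693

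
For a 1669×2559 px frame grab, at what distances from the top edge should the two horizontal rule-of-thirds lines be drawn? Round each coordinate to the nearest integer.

2559 / 3 = 853, so the horizontal lines sit at one and two thirds of 2559.

y = 853 px and y = 1706 px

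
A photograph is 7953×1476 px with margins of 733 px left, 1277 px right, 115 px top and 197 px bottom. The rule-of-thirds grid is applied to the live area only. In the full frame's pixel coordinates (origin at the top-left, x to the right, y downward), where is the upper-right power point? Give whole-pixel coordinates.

Content width = 7953 − 733 − 1277 = 5943 px; content height = 1476 − 115 − 197 = 1164 px.
Upper-right is two-thirds across and one-third down within the live area.
x = 733 + 2 × 5943/3 = 733 + 3962.00 ≈ 4695
y = 115 + 1 × 1164/3 = 115 + 388.00 ≈ 503

x = 4695 px, y = 503 px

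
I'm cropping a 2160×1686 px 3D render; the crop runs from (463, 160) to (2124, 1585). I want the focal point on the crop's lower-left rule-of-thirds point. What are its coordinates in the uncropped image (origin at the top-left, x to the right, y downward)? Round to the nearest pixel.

Crop width = 2124 − 463 = 1661 px; one third is 553.67 px.
Crop height = 1585 − 160 = 1425 px; one third is 475.00 px.
The lower-left point is one-third across and two-thirds down within the crop:
x = 463 + 1 × 553.67 ≈ 1017; y = 160 + 2 × 475.00 ≈ 1110.

(1017, 1110)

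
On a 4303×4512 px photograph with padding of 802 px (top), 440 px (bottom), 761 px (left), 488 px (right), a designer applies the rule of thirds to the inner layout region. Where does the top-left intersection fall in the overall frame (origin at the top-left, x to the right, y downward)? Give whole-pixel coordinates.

Content width = 4303 − 761 − 488 = 3054 px; content height = 4512 − 802 − 440 = 3270 px.
Top-left is one-third across and one-third down within the inner layout region.
x = 761 + 1 × 3054/3 = 761 + 1018.00 ≈ 1779
y = 802 + 1 × 3270/3 = 802 + 1090.00 ≈ 1892

(1779, 1892)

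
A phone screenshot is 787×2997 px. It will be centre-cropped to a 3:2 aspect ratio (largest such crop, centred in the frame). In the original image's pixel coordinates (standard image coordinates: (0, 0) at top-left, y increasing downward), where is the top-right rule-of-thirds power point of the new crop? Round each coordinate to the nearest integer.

787/2997 < 3/2, so the 3:2 crop keeps the full width 787 and trims height to 787 × 2/3 = 524.67 px.
Top offset = (2997 − 524.67)/2 = 1236.17 px; left offset = 0.
Top-right is two-thirds across and one-third down within the crop:
x = 0.00 + 2 × 787.00/3 ≈ 525; y = 1236.17 + 1 × 524.67/3 ≈ 1411.

(525, 1411)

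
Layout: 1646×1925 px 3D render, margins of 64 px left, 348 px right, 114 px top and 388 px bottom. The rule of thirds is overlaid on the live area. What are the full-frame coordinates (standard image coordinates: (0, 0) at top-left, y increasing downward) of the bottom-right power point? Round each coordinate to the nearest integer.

Content width = 1646 − 64 − 348 = 1234 px; content height = 1925 − 114 − 388 = 1423 px.
Bottom-right is two-thirds across and two-thirds down within the live area.
x = 64 + 2 × 1234/3 = 64 + 822.67 ≈ 887
y = 114 + 2 × 1423/3 = 114 + 948.67 ≈ 1063

x = 887 px, y = 1063 px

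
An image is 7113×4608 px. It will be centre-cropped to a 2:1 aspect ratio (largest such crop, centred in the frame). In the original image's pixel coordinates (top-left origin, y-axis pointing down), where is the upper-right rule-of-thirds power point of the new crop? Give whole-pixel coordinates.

7113/4608 < 2/1, so the 2:1 crop keeps the full width 7113 and trims height to 7113 × 1/2 = 3556.50 px.
Top offset = (4608 − 3556.50)/2 = 525.75 px; left offset = 0.
Upper-right is two-thirds across and one-third down within the crop:
x = 0.00 + 2 × 7113.00/3 ≈ 4742; y = 525.75 + 1 × 3556.50/3 ≈ 1711.

x = 4742 px, y = 1711 px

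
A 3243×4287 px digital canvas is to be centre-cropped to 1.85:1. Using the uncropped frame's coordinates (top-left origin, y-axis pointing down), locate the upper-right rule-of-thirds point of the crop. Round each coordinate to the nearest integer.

3243/4287 < 1.85/1, so the 1.85:1 crop keeps the full width 3243 and trims height to 3243 × 1/1.85 = 1752.97 px.
Top offset = (4287 − 1752.97)/2 = 1267.01 px; left offset = 0.
Upper-right is two-thirds across and one-third down within the crop:
x = 0.00 + 2 × 3243.00/3 ≈ 2162; y = 1267.01 + 1 × 1752.97/3 ≈ 1851.

(2162, 1851)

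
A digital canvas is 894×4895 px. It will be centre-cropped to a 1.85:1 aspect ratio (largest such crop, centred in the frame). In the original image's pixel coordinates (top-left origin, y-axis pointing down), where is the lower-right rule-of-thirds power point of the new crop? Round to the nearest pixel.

(596, 2528)

894/4895 < 1.85/1, so the 1.85:1 crop keeps the full width 894 and trims height to 894 × 1/1.85 = 483.24 px.
Top offset = (4895 − 483.24)/2 = 2205.88 px; left offset = 0.
Lower-right is two-thirds across and two-thirds down within the crop:
x = 0.00 + 2 × 894.00/3 ≈ 596; y = 2205.88 + 2 × 483.24/3 ≈ 2528.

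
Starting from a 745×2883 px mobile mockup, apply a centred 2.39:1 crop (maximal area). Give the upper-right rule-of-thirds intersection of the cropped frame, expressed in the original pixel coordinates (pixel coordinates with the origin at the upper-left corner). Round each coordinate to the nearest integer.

x = 497 px, y = 1390 px

745/2883 < 2.39/1, so the 2.39:1 crop keeps the full width 745 and trims height to 745 × 1/2.39 = 311.72 px.
Top offset = (2883 − 311.72)/2 = 1285.64 px; left offset = 0.
Upper-right is two-thirds across and one-third down within the crop:
x = 0.00 + 2 × 745.00/3 ≈ 497; y = 1285.64 + 1 × 311.72/3 ≈ 1390.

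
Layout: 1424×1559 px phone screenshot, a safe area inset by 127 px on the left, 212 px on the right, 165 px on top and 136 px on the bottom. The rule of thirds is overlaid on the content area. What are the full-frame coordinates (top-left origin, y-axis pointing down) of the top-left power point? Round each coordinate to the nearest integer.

(489, 584)

Content width = 1424 − 127 − 212 = 1085 px; content height = 1559 − 165 − 136 = 1258 px.
Top-left is one-third across and one-third down within the content area.
x = 127 + 1 × 1085/3 = 127 + 361.67 ≈ 489
y = 165 + 1 × 1258/3 = 165 + 419.33 ≈ 584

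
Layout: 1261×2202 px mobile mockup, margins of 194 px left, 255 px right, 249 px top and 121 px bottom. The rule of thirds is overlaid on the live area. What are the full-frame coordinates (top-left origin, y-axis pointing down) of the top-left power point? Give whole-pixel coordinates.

(465, 860)

Content width = 1261 − 194 − 255 = 812 px; content height = 2202 − 249 − 121 = 1832 px.
Top-left is one-third across and one-third down within the live area.
x = 194 + 1 × 812/3 = 194 + 270.67 ≈ 465
y = 249 + 1 × 1832/3 = 249 + 610.67 ≈ 860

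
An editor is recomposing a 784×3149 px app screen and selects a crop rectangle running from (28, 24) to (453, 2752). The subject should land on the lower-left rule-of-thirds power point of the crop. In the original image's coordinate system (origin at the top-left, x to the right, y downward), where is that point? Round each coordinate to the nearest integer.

Crop width = 453 − 28 = 425 px; one third is 141.67 px.
Crop height = 2752 − 24 = 2728 px; one third is 909.33 px.
The lower-left point is one-third across and two-thirds down within the crop:
x = 28 + 1 × 141.67 ≈ 170; y = 24 + 2 × 909.33 ≈ 1843.

x = 170 px, y = 1843 px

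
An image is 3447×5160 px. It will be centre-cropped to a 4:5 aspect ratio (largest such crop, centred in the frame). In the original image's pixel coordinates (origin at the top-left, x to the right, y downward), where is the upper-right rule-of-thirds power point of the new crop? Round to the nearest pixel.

(2298, 1862)

3447/5160 < 4/5, so the 4:5 crop keeps the full width 3447 and trims height to 3447 × 5/4 = 4308.75 px.
Top offset = (5160 − 4308.75)/2 = 425.62 px; left offset = 0.
Upper-right is two-thirds across and one-third down within the crop:
x = 0.00 + 2 × 3447.00/3 ≈ 2298; y = 425.62 + 1 × 4308.75/3 ≈ 1862.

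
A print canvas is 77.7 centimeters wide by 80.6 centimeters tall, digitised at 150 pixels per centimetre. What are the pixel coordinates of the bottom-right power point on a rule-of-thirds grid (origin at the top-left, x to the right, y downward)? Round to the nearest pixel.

In pixels the canvas is 77.7 × 150 = 11655 wide and 80.6 × 150 = 12090 tall.
The bottom-right point is two-thirds across and two-thirds down:
x = 2 × 11655/3 ≈ 7770; y = 2 × 12090/3 ≈ 8060.

(7770, 8060)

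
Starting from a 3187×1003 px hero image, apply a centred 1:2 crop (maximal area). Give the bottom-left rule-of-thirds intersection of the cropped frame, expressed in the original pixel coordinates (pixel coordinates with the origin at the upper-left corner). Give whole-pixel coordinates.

x = 1510 px, y = 669 px

3187/1003 > 1/2, so the 1:2 crop keeps the full height 1003 and trims width to 1003 × 1/2 = 501.50 px.
Left offset = (3187 − 501.50)/2 = 1342.75 px; top offset = 0.
Bottom-left is one-third across and two-thirds down within the crop:
x = 1342.75 + 1 × 501.50/3 ≈ 1510; y = 0.00 + 2 × 1003.00/3 ≈ 669.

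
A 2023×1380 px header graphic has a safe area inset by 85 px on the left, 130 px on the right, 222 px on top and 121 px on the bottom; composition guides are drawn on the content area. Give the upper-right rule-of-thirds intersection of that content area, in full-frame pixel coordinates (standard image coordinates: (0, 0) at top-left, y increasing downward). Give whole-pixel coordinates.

Content width = 2023 − 85 − 130 = 1808 px; content height = 1380 − 222 − 121 = 1037 px.
Upper-right is two-thirds across and one-third down within the content area.
x = 85 + 2 × 1808/3 = 85 + 1205.33 ≈ 1290
y = 222 + 1 × 1037/3 = 222 + 345.67 ≈ 568

(1290, 568)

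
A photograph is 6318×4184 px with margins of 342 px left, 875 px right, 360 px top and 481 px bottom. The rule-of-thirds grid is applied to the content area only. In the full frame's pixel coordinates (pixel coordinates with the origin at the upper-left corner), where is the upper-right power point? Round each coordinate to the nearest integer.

Content width = 6318 − 342 − 875 = 5101 px; content height = 4184 − 360 − 481 = 3343 px.
Upper-right is two-thirds across and one-third down within the content area.
x = 342 + 2 × 5101/3 = 342 + 3400.67 ≈ 3743
y = 360 + 1 × 3343/3 = 360 + 1114.33 ≈ 1474

(3743, 1474)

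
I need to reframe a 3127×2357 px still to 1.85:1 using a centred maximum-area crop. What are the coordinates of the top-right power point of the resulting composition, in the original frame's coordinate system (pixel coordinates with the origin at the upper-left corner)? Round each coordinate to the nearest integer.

(2085, 897)

3127/2357 < 1.85/1, so the 1.85:1 crop keeps the full width 3127 and trims height to 3127 × 1/1.85 = 1690.27 px.
Top offset = (2357 − 1690.27)/2 = 333.36 px; left offset = 0.
Top-right is two-thirds across and one-third down within the crop:
x = 0.00 + 2 × 3127.00/3 ≈ 2085; y = 333.36 + 1 × 1690.27/3 ≈ 897.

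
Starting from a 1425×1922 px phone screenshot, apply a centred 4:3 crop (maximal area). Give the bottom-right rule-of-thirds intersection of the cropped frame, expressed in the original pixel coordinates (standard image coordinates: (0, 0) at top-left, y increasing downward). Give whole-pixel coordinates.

1425/1922 < 4/3, so the 4:3 crop keeps the full width 1425 and trims height to 1425 × 3/4 = 1068.75 px.
Top offset = (1922 − 1068.75)/2 = 426.62 px; left offset = 0.
Bottom-right is two-thirds across and two-thirds down within the crop:
x = 0.00 + 2 × 1425.00/3 ≈ 950; y = 426.62 + 2 × 1068.75/3 ≈ 1139.

x = 950 px, y = 1139 px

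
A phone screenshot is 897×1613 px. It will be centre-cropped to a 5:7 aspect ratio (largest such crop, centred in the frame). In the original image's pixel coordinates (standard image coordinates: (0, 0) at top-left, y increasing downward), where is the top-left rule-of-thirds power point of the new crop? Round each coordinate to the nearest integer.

897/1613 < 5/7, so the 5:7 crop keeps the full width 897 and trims height to 897 × 7/5 = 1255.80 px.
Top offset = (1613 − 1255.80)/2 = 178.60 px; left offset = 0.
Top-left is one-third across and one-third down within the crop:
x = 0.00 + 1 × 897.00/3 ≈ 299; y = 178.60 + 1 × 1255.80/3 ≈ 597.

(299, 597)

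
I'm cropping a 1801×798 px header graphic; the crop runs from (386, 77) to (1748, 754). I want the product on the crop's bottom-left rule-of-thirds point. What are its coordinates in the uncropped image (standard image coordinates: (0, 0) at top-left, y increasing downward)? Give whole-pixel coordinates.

(840, 528)

Crop width = 1748 − 386 = 1362 px; one third is 454.00 px.
Crop height = 754 − 77 = 677 px; one third is 225.67 px.
The bottom-left point is one-third across and two-thirds down within the crop:
x = 386 + 1 × 454.00 ≈ 840; y = 77 + 2 × 225.67 ≈ 528.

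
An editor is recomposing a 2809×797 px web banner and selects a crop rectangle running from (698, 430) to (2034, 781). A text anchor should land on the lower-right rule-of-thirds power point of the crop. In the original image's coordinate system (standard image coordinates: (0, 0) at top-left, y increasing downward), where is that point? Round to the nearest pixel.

Crop width = 2034 − 698 = 1336 px; one third is 445.33 px.
Crop height = 781 − 430 = 351 px; one third is 117.00 px.
The lower-right point is two-thirds across and two-thirds down within the crop:
x = 698 + 2 × 445.33 ≈ 1589; y = 430 + 2 × 117.00 ≈ 664.

x = 1589 px, y = 664 px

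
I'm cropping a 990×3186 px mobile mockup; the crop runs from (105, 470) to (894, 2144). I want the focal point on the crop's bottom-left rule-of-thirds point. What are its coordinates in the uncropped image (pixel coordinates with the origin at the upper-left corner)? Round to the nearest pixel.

Crop width = 894 − 105 = 789 px; one third is 263.00 px.
Crop height = 2144 − 470 = 1674 px; one third is 558.00 px.
The bottom-left point is one-third across and two-thirds down within the crop:
x = 105 + 1 × 263.00 ≈ 368; y = 470 + 2 × 558.00 ≈ 1586.

(368, 1586)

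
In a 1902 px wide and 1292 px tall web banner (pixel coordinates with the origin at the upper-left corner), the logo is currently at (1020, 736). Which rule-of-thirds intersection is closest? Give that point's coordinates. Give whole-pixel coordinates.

Third lines: x ∈ {634, 1268}, y ∈ {431, 861}.
1020 is closer to x = 1268; 736 is closer to y = 861.
So the nearest intersection is the lower-right power point.

(1268, 861)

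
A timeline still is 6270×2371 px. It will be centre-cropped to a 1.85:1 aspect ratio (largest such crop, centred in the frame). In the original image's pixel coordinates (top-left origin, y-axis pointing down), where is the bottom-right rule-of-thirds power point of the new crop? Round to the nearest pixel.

6270/2371 > 1.85/1, so the 1.85:1 crop keeps the full height 2371 and trims width to 2371 × 1.85/1 = 4386.35 px.
Left offset = (6270 − 4386.35)/2 = 941.82 px; top offset = 0.
Bottom-right is two-thirds across and two-thirds down within the crop:
x = 941.82 + 2 × 4386.35/3 ≈ 3866; y = 0.00 + 2 × 2371.00/3 ≈ 1581.

x = 3866 px, y = 1581 px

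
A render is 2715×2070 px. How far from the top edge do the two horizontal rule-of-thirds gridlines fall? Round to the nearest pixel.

2070 / 3 = 690, so the horizontal lines sit at one and two thirds of 2070.

y = 690 px and y = 1380 px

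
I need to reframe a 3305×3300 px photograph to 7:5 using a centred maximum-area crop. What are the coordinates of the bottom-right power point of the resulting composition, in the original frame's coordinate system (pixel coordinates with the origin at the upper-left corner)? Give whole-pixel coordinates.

(2203, 2043)

3305/3300 < 7/5, so the 7:5 crop keeps the full width 3305 and trims height to 3305 × 5/7 = 2360.71 px.
Top offset = (3300 − 2360.71)/2 = 469.64 px; left offset = 0.
Bottom-right is two-thirds across and two-thirds down within the crop:
x = 0.00 + 2 × 3305.00/3 ≈ 2203; y = 469.64 + 2 × 2360.71/3 ≈ 2043.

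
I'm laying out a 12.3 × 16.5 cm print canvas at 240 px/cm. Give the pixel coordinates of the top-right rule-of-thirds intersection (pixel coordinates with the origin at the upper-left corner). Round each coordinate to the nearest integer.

In pixels the canvas is 12.3 × 240 = 2952 wide and 16.5 × 240 = 3960 tall.
The top-right point is two-thirds across and one-third down:
x = 2 × 2952/3 ≈ 1968; y = 1 × 3960/3 ≈ 1320.

x = 1968 px, y = 1320 px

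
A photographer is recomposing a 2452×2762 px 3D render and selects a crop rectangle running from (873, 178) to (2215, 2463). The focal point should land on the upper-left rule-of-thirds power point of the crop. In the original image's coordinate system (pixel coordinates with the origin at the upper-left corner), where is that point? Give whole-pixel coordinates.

x = 1320 px, y = 940 px

Crop width = 2215 − 873 = 1342 px; one third is 447.33 px.
Crop height = 2463 − 178 = 2285 px; one third is 761.67 px.
The upper-left point is one-third across and one-third down within the crop:
x = 873 + 1 × 447.33 ≈ 1320; y = 178 + 1 × 761.67 ≈ 940.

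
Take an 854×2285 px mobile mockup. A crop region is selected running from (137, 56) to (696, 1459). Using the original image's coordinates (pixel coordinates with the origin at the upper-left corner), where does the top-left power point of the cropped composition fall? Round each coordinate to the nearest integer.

x = 323 px, y = 524 px

Crop width = 696 − 137 = 559 px; one third is 186.33 px.
Crop height = 1459 − 56 = 1403 px; one third is 467.67 px.
The top-left point is one-third across and one-third down within the crop:
x = 137 + 1 × 186.33 ≈ 323; y = 56 + 1 × 467.67 ≈ 524.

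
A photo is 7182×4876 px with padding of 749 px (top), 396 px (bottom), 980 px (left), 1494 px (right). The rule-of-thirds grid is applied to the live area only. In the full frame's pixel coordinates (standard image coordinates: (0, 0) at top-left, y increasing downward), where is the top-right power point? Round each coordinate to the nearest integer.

Content width = 7182 − 980 − 1494 = 4708 px; content height = 4876 − 749 − 396 = 3731 px.
Top-right is two-thirds across and one-third down within the live area.
x = 980 + 2 × 4708/3 = 980 + 3138.67 ≈ 4119
y = 749 + 1 × 3731/3 = 749 + 1243.67 ≈ 1993

x = 4119 px, y = 1993 px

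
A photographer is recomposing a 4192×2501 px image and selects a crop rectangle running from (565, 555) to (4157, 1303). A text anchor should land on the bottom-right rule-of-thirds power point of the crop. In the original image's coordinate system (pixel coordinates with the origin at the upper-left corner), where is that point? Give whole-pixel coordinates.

x = 2960 px, y = 1054 px

Crop width = 4157 − 565 = 3592 px; one third is 1197.33 px.
Crop height = 1303 − 555 = 748 px; one third is 249.33 px.
The bottom-right point is two-thirds across and two-thirds down within the crop:
x = 565 + 2 × 1197.33 ≈ 2960; y = 555 + 2 × 249.33 ≈ 1054.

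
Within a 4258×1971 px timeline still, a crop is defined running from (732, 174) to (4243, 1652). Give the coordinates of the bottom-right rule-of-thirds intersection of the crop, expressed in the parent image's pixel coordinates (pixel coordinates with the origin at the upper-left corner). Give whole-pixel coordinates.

x = 3073 px, y = 1159 px

Crop width = 4243 − 732 = 3511 px; one third is 1170.33 px.
Crop height = 1652 − 174 = 1478 px; one third is 492.67 px.
The bottom-right point is two-thirds across and two-thirds down within the crop:
x = 732 + 2 × 1170.33 ≈ 3073; y = 174 + 2 × 492.67 ≈ 1159.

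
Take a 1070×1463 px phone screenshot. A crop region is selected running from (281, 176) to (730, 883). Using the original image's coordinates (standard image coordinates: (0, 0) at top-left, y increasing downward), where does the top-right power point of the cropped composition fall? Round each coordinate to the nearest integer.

x = 580 px, y = 412 px

Crop width = 730 − 281 = 449 px; one third is 149.67 px.
Crop height = 883 − 176 = 707 px; one third is 235.67 px.
The top-right point is two-thirds across and one-third down within the crop:
x = 281 + 2 × 149.67 ≈ 580; y = 176 + 1 × 235.67 ≈ 412.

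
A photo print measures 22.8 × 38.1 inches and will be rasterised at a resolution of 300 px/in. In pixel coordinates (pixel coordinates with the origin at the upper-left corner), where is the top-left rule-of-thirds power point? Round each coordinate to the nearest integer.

(2280, 3810)

In pixels the canvas is 22.8 × 300 = 6840 wide and 38.1 × 300 = 11430 tall.
The top-left point is one-third across and one-third down:
x = 1 × 6840/3 ≈ 2280; y = 1 × 11430/3 ≈ 3810.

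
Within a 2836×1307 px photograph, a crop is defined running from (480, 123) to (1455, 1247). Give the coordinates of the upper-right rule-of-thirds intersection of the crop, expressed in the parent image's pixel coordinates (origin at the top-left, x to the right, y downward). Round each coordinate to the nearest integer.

Crop width = 1455 − 480 = 975 px; one third is 325.00 px.
Crop height = 1247 − 123 = 1124 px; one third is 374.67 px.
The upper-right point is two-thirds across and one-third down within the crop:
x = 480 + 2 × 325.00 ≈ 1130; y = 123 + 1 × 374.67 ≈ 498.

x = 1130 px, y = 498 px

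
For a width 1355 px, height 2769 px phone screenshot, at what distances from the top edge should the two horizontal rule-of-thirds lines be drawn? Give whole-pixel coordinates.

2769 / 3 = 923, so the horizontal lines sit at one and two thirds of 2769.

y = 923 px and y = 1846 px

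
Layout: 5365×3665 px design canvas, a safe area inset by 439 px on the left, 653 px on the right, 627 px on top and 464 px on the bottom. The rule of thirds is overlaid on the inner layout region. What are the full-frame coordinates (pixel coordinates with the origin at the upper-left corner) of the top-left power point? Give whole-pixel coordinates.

Content width = 5365 − 439 − 653 = 4273 px; content height = 3665 − 627 − 464 = 2574 px.
Top-left is one-third across and one-third down within the inner layout region.
x = 439 + 1 × 4273/3 = 439 + 1424.33 ≈ 1863
y = 627 + 1 × 2574/3 = 627 + 858.00 ≈ 1485

(1863, 1485)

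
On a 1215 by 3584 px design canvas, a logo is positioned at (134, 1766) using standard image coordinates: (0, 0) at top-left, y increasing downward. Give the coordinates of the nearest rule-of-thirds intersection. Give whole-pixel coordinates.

(405, 1195)

Third lines: x ∈ {405, 810}, y ∈ {1195, 2389}.
134 is closer to x = 405; 1766 is closer to y = 1195.
So the nearest intersection is the upper-left power point.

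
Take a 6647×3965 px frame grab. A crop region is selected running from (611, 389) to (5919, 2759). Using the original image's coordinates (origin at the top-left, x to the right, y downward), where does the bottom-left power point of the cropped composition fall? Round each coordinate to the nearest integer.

Crop width = 5919 − 611 = 5308 px; one third is 1769.33 px.
Crop height = 2759 − 389 = 2370 px; one third is 790.00 px.
The bottom-left point is one-third across and two-thirds down within the crop:
x = 611 + 1 × 1769.33 ≈ 2380; y = 389 + 2 × 790.00 ≈ 1969.

x = 2380 px, y = 1969 px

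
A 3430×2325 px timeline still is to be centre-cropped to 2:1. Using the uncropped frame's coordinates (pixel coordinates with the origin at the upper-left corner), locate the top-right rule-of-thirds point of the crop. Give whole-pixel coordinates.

x = 2287 px, y = 877 px

3430/2325 < 2/1, so the 2:1 crop keeps the full width 3430 and trims height to 3430 × 1/2 = 1715.00 px.
Top offset = (2325 − 1715.00)/2 = 305.00 px; left offset = 0.
Top-right is two-thirds across and one-third down within the crop:
x = 0.00 + 2 × 3430.00/3 ≈ 2287; y = 305.00 + 1 × 1715.00/3 ≈ 877.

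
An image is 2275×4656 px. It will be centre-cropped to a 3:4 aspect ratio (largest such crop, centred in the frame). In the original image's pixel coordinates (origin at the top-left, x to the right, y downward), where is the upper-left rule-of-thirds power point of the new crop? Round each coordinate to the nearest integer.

x = 758 px, y = 1822 px

2275/4656 < 3/4, so the 3:4 crop keeps the full width 2275 and trims height to 2275 × 4/3 = 3033.33 px.
Top offset = (4656 − 3033.33)/2 = 811.33 px; left offset = 0.
Upper-left is one-third across and one-third down within the crop:
x = 0.00 + 1 × 2275.00/3 ≈ 758; y = 811.33 + 1 × 3033.33/3 ≈ 1822.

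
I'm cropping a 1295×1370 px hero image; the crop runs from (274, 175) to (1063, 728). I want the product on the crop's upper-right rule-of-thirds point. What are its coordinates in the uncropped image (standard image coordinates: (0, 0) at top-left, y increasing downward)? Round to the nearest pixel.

Crop width = 1063 − 274 = 789 px; one third is 263.00 px.
Crop height = 728 − 175 = 553 px; one third is 184.33 px.
The upper-right point is two-thirds across and one-third down within the crop:
x = 274 + 2 × 263.00 ≈ 800; y = 175 + 1 × 184.33 ≈ 359.

(800, 359)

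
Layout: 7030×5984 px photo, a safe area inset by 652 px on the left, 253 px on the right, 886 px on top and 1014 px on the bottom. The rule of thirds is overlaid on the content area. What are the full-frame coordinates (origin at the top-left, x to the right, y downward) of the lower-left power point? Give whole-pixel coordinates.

Content width = 7030 − 652 − 253 = 6125 px; content height = 5984 − 886 − 1014 = 4084 px.
Lower-left is one-third across and two-thirds down within the content area.
x = 652 + 1 × 6125/3 = 652 + 2041.67 ≈ 2694
y = 886 + 2 × 4084/3 = 886 + 2722.67 ≈ 3609

(2694, 3609)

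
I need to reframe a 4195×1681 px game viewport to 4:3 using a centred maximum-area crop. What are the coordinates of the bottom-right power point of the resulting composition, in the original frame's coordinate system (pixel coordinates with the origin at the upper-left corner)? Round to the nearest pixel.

4195/1681 > 4/3, so the 4:3 crop keeps the full height 1681 and trims width to 1681 × 4/3 = 2241.33 px.
Left offset = (4195 − 2241.33)/2 = 976.83 px; top offset = 0.
Bottom-right is two-thirds across and two-thirds down within the crop:
x = 976.83 + 2 × 2241.33/3 ≈ 2471; y = 0.00 + 2 × 1681.00/3 ≈ 1121.

x = 2471 px, y = 1121 px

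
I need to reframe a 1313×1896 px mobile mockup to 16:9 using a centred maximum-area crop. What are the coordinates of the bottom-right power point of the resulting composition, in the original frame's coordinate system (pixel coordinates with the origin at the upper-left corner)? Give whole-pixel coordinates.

x = 875 px, y = 1071 px

1313/1896 < 16/9, so the 16:9 crop keeps the full width 1313 and trims height to 1313 × 9/16 = 738.56 px.
Top offset = (1896 − 738.56)/2 = 578.72 px; left offset = 0.
Bottom-right is two-thirds across and two-thirds down within the crop:
x = 0.00 + 2 × 1313.00/3 ≈ 875; y = 578.72 + 2 × 738.56/3 ≈ 1071.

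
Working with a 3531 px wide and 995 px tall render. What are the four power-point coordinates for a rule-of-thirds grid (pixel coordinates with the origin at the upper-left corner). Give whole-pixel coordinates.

One third of 3531 is 1177; one third of 995 is 331.67.
Vertical third lines at x = 1177 and x = 2354; horizontal third lines at y = 332 and y = 663.

(1177, 332), (2354, 332), (1177, 663), (2354, 663)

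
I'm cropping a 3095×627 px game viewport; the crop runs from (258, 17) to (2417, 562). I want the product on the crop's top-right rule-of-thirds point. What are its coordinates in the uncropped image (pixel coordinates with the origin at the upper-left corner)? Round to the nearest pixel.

Crop width = 2417 − 258 = 2159 px; one third is 719.67 px.
Crop height = 562 − 17 = 545 px; one third is 181.67 px.
The top-right point is two-thirds across and one-third down within the crop:
x = 258 + 2 × 719.67 ≈ 1697; y = 17 + 1 × 181.67 ≈ 199.

(1697, 199)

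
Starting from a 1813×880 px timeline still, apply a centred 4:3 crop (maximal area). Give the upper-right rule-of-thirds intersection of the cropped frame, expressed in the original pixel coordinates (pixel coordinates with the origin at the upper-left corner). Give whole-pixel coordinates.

x = 1102 px, y = 293 px

1813/880 > 4/3, so the 4:3 crop keeps the full height 880 and trims width to 880 × 4/3 = 1173.33 px.
Left offset = (1813 − 1173.33)/2 = 319.83 px; top offset = 0.
Upper-right is two-thirds across and one-third down within the crop:
x = 319.83 + 2 × 1173.33/3 ≈ 1102; y = 0.00 + 1 × 880.00/3 ≈ 293.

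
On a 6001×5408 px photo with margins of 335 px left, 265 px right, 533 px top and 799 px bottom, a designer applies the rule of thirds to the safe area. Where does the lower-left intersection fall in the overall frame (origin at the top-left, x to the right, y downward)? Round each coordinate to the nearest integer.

(2135, 3250)

Content width = 6001 − 335 − 265 = 5401 px; content height = 5408 − 533 − 799 = 4076 px.
Lower-left is one-third across and two-thirds down within the safe area.
x = 335 + 1 × 5401/3 = 335 + 1800.33 ≈ 2135
y = 533 + 2 × 4076/3 = 533 + 2717.33 ≈ 3250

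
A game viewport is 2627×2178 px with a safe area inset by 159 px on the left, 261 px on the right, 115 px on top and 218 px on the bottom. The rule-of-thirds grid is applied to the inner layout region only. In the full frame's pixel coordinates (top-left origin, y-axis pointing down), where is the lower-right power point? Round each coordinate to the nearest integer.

x = 1630 px, y = 1345 px

Content width = 2627 − 159 − 261 = 2207 px; content height = 2178 − 115 − 218 = 1845 px.
Lower-right is two-thirds across and two-thirds down within the inner layout region.
x = 159 + 2 × 2207/3 = 159 + 1471.33 ≈ 1630
y = 115 + 2 × 1845/3 = 115 + 1230.00 ≈ 1345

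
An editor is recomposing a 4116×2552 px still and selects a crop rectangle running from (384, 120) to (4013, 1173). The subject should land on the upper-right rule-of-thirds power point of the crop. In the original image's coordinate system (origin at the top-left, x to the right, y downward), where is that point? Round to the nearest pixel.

(2803, 471)

Crop width = 4013 − 384 = 3629 px; one third is 1209.67 px.
Crop height = 1173 − 120 = 1053 px; one third is 351.00 px.
The upper-right point is two-thirds across and one-third down within the crop:
x = 384 + 2 × 1209.67 ≈ 2803; y = 120 + 1 × 351.00 ≈ 471.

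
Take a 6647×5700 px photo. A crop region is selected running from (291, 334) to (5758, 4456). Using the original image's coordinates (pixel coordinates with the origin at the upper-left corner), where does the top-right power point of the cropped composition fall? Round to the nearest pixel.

Crop width = 5758 − 291 = 5467 px; one third is 1822.33 px.
Crop height = 4456 − 334 = 4122 px; one third is 1374.00 px.
The top-right point is two-thirds across and one-third down within the crop:
x = 291 + 2 × 1822.33 ≈ 3936; y = 334 + 1 × 1374.00 ≈ 1708.

(3936, 1708)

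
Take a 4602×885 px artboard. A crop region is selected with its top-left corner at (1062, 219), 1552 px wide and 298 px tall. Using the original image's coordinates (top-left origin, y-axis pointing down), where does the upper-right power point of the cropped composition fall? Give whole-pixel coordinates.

One third of the crop width 1552 is 517.33 px.
One third of the crop height 298 is 99.33 px.
The upper-right point is two-thirds across and one-third down within the crop:
x = 1062 + 2 × 517.33 ≈ 2097; y = 219 + 1 × 99.33 ≈ 318.

(2097, 318)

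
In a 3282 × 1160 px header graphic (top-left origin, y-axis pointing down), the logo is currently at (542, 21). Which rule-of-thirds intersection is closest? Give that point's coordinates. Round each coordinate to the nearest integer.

Third lines: x ∈ {1094, 2188}, y ∈ {387, 773}.
542 is closer to x = 1094; 21 is closer to y = 387.
So the nearest intersection is the upper-left power point.

(1094, 387)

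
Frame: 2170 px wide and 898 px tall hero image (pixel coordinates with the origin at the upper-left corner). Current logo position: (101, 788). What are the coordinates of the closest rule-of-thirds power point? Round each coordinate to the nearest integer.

Third lines: x ∈ {723, 1447}, y ∈ {299, 599}.
101 is closer to x = 723; 788 is closer to y = 599.
So the nearest intersection is the lower-left power point.

x = 723 px, y = 599 px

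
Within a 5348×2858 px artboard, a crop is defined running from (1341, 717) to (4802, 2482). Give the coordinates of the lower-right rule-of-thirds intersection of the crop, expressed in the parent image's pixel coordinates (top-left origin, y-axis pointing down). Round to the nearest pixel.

(3648, 1894)

Crop width = 4802 − 1341 = 3461 px; one third is 1153.67 px.
Crop height = 2482 − 717 = 1765 px; one third is 588.33 px.
The lower-right point is two-thirds across and two-thirds down within the crop:
x = 1341 + 2 × 1153.67 ≈ 3648; y = 717 + 2 × 588.33 ≈ 1894.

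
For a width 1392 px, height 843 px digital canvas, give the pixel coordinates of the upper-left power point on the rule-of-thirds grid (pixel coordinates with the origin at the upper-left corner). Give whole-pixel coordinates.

x = 464 px, y = 281 px

The upper-left point sits one-third of the way across and one-third of the way down.
x = 1 × 1392/3 ≈ 464; y = 1 × 843/3 ≈ 281.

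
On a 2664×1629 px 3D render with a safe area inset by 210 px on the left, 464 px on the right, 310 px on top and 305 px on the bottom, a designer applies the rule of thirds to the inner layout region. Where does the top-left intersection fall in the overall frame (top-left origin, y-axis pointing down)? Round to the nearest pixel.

Content width = 2664 − 210 − 464 = 1990 px; content height = 1629 − 310 − 305 = 1014 px.
Top-left is one-third across and one-third down within the inner layout region.
x = 210 + 1 × 1990/3 = 210 + 663.33 ≈ 873
y = 310 + 1 × 1014/3 = 310 + 338.00 ≈ 648

x = 873 px, y = 648 px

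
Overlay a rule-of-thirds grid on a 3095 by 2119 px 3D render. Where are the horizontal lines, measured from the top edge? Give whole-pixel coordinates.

706 px and 1413 px

2119 / 3 = 706.33, so the horizontal lines sit at one and two thirds of 2119.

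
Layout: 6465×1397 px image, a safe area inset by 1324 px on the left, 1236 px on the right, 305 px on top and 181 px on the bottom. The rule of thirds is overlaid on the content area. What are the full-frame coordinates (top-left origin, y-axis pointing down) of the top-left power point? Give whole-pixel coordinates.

(2626, 609)

Content width = 6465 − 1324 − 1236 = 3905 px; content height = 1397 − 305 − 181 = 911 px.
Top-left is one-third across and one-third down within the content area.
x = 1324 + 1 × 3905/3 = 1324 + 1301.67 ≈ 2626
y = 305 + 1 × 911/3 = 305 + 303.67 ≈ 609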